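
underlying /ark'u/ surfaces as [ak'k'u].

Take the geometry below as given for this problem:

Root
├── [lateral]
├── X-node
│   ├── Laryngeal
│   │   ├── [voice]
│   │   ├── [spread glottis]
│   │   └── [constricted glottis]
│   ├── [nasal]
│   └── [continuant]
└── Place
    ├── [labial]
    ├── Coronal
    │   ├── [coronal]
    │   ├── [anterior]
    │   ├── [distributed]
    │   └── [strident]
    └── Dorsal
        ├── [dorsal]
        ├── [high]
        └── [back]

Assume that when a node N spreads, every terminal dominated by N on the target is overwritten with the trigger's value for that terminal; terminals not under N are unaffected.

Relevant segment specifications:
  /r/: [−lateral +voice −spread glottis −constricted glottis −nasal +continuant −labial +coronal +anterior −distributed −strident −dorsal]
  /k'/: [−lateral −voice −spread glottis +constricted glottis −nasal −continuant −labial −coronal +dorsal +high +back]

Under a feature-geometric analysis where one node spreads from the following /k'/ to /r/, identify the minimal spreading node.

Root

Comparing /r/ with its surface form [k'], the features that change are [voice], [constricted glottis], [continuant], [coronal], [anterior], [distributed], [strident], [dorsal], [high], [back].
Tracing each changed feature up the tree, the paths first meet at Root; any lower node misses at least one of them.
Spreading Root from /k'/ overwrites each of those terminals with /k'/'s values, yielding exactly [k'].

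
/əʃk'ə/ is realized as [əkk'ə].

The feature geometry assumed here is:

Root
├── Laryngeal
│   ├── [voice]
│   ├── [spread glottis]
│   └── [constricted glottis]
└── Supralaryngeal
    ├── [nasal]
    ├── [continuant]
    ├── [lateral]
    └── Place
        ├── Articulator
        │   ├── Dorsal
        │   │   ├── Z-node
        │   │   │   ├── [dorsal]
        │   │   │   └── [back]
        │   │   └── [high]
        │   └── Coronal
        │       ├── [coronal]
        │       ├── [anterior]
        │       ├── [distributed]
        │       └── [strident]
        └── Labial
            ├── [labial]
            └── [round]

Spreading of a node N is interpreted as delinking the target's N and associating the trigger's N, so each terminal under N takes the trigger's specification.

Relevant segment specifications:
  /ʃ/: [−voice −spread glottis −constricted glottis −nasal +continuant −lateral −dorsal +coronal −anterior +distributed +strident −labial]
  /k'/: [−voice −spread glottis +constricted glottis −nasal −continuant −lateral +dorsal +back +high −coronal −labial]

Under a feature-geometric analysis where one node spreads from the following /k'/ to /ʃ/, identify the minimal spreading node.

Supralaryngeal

The alternation /ʃ/ → [k] changes [continuant], [coronal], [anterior], [distributed], [strident], [dorsal], [high], [back] and nothing else.
These terminals are all dominated by Supralaryngeal, and no proper subconstituent of Supralaryngeal covers them all; Supralaryngeal is their lowest common ancestor.
Spreading Supralaryngeal from /k'/ overwrites each of those terminals with /k'/'s values, yielding exactly [k].
Since [constricted glottis] is preserved even though /k'/ disagrees there, no node above Supralaryngeal spread.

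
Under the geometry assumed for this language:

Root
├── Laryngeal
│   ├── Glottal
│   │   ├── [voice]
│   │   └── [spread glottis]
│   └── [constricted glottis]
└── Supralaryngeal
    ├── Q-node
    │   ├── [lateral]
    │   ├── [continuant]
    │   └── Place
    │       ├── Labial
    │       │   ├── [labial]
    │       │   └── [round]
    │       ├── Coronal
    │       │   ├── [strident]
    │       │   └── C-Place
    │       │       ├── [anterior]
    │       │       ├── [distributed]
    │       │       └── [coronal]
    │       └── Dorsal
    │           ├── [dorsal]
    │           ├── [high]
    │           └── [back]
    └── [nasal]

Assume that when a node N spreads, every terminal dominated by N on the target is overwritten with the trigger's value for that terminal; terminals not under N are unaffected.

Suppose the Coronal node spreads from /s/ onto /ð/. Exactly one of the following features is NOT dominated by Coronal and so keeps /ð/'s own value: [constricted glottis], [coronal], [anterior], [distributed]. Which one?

[constricted glottis]

Coronal dominates exactly [strident], [anterior], [distributed], [coronal].
Of the listed options, [distributed], [coronal], [anterior] are among these and would be overwritten by spreading Coronal.
But [constricted glottis] is a dependent of Laryngeal, outside Coronal; it is therefore untouched by the spreading.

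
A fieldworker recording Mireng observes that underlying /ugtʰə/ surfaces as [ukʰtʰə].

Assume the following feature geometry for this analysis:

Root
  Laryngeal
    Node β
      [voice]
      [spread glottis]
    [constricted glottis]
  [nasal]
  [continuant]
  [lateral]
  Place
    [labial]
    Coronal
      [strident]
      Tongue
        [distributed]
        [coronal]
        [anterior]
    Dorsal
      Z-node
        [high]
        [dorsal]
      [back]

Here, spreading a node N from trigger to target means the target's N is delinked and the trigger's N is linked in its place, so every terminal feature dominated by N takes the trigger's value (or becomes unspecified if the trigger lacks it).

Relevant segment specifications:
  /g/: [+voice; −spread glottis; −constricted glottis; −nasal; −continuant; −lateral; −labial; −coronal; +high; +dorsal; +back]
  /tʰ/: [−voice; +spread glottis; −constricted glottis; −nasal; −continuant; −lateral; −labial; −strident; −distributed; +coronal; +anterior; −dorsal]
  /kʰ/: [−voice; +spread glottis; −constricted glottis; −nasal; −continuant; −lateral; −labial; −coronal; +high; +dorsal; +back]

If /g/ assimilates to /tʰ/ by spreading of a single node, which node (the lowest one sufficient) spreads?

The alternation /g/ → [kʰ] changes [voice], [spread glottis] and nothing else.
These terminals are all dominated by Node β, and no proper subconstituent of Node β covers them all; Node β is their lowest common ancestor.
Spreading Node β from /tʰ/ overwrites each of those terminals with /tʰ/'s values, yielding exactly [kʰ].
[dorsal], [coronal] stay as in /g/ although /tʰ/ differs there, so no node dominating them spread; among the remaining candidates Node β is the lowest that derives the output.

Node β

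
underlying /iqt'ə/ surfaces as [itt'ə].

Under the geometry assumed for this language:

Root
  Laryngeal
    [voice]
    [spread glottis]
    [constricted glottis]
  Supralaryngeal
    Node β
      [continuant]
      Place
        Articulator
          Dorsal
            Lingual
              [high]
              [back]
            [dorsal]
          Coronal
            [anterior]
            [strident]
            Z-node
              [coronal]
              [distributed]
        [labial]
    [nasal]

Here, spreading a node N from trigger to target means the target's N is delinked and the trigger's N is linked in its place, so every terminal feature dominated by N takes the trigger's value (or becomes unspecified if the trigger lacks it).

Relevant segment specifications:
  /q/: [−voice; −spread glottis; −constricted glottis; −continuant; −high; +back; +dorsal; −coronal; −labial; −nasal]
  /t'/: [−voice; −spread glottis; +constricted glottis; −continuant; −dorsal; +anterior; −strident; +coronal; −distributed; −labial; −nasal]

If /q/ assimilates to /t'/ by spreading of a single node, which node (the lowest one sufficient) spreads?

Articulator

Comparing /q/ with its surface form [t], the features that change are [coronal], [anterior], [distributed], [strident], [dorsal], [high], [back].
In this geometry the lowest node dominating all of them is Articulator: every daughter of Articulator dominates only a proper subset, so no lower node suffices.
Spreading Articulator from /t'/ overwrites each of those terminals with /t'/'s values, yielding exactly [t].
[constricted glottis], a feature on which the two segments disagree outside Articulator, is unchanged — nothing dominating it spread, and Articulator is the minimal sufficient constituent.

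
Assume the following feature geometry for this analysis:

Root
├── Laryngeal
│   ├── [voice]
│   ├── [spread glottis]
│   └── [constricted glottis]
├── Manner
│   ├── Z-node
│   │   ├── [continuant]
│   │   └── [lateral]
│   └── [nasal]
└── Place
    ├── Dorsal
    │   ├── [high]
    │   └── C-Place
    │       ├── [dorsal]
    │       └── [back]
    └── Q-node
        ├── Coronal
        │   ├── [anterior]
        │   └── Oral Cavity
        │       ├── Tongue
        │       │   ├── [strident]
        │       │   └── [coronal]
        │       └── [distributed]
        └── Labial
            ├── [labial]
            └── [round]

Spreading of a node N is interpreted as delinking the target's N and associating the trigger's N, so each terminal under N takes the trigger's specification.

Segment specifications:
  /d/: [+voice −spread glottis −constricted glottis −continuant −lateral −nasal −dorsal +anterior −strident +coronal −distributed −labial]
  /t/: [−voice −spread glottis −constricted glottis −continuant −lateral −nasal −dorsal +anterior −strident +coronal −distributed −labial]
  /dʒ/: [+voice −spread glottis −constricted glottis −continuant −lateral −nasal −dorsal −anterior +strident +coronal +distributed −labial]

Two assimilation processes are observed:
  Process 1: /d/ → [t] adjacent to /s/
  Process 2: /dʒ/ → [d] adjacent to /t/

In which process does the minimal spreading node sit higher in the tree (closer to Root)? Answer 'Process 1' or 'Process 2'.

Process 1: the feature that changes is [voice]; the minimal node is [voice] (depth 2).
Process 2: the features that change are [anterior], [distributed], [strident]; the minimal node is Coronal (depth 3).
Depth 2 < depth 3; Process 1 involves the structurally higher constituent [voice].

Process 1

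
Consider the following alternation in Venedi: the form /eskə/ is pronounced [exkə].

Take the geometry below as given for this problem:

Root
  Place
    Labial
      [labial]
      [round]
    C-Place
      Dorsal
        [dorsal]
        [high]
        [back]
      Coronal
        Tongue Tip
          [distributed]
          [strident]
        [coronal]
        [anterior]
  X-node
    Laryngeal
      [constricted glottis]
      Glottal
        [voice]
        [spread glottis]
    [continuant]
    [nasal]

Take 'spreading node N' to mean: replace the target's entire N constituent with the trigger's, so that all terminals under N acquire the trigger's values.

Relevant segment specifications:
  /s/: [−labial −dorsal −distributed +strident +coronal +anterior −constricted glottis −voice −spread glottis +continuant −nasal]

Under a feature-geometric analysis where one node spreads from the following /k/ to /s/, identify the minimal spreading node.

Feature comparison: [coronal], [anterior], [distributed], [strident], [dorsal], [high], [back] differ between /s/ and [x]; the remaining terminals match.
Tracing each changed feature up the tree, the paths first meet at C-Place; any lower node misses at least one of them.
Delinking /s/'s C-Place and associating /k/'s C-Place gives precisely the feature bundle of [x].
[continuant], a feature on which the two segments disagree outside C-Place, is unchanged — nothing dominating it spread, and C-Place is the minimal sufficient constituent.

C-Place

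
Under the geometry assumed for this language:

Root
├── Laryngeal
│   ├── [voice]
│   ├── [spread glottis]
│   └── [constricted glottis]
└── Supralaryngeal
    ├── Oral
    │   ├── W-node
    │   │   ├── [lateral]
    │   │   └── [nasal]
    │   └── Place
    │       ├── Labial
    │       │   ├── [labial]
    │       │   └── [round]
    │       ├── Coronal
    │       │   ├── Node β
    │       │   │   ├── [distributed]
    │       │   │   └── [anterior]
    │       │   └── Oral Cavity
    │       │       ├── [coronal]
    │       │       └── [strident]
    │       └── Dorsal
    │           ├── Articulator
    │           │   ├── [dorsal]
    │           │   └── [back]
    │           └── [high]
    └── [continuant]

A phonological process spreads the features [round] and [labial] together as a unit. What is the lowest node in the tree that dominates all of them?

[round] is immediately dominated by Labial.
[labial] is immediately dominated by Labial.
These paths first converge at Labial; no daughter of Labial dominates all 2 features, so Labial is the minimal constituent.

Labial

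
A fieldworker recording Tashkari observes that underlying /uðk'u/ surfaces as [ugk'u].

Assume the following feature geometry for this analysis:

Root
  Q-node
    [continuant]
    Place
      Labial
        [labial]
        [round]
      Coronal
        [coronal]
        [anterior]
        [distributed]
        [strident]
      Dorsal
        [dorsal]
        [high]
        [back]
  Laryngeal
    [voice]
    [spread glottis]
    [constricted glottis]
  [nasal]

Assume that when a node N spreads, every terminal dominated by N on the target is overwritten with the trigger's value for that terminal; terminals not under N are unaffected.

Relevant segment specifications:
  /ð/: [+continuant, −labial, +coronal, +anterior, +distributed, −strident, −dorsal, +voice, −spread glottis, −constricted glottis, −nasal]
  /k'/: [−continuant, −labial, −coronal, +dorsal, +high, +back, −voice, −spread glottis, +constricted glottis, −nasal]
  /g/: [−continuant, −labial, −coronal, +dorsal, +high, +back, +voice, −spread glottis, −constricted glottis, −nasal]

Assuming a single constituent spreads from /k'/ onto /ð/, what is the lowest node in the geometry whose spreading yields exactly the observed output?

Q-node

/ð/ and [g] differ in [continuant], [coronal], [anterior], [distributed], [strident], [dorsal], [high], [back]; every other specified feature is identical.
In this geometry the lowest node dominating all of them is Q-node: every daughter of Q-node dominates only a proper subset, so no lower node suffices.
Delinking /ð/'s Q-node and associating /k'/'s Q-node gives precisely the feature bundle of [g].
Since [constricted glottis], [voice] are preserved even though /k'/ disagrees there, no node above Q-node spread.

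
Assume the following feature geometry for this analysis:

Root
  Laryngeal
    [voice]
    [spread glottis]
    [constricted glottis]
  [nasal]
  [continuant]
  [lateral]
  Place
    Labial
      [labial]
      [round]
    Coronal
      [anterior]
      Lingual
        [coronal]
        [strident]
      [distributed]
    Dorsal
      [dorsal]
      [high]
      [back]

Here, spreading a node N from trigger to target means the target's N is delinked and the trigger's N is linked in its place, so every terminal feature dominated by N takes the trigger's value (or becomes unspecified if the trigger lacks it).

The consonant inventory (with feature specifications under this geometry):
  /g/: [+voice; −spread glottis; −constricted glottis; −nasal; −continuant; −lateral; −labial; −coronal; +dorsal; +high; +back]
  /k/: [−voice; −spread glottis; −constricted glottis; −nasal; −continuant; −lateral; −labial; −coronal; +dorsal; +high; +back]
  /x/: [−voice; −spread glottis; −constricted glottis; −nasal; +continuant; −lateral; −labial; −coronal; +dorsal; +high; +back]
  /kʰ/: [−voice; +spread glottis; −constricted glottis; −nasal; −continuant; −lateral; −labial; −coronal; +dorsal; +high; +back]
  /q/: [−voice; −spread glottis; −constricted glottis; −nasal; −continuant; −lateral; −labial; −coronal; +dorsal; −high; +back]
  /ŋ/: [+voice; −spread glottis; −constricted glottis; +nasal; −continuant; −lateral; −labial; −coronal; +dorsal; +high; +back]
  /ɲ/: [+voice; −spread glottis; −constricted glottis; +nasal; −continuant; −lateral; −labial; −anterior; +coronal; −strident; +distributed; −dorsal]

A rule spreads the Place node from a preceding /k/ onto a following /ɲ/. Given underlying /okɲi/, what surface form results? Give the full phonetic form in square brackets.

Place immediately or transitively dominates [labial], [round], [anterior], [coronal], [strident], [distributed], [dorsal], [high], [back].
Spreading Place from /k/ onto /ɲ/ replaces those values with /k/'s: [−labial], [−coronal], [+dorsal], [+high], [+back]. Features outside Place ([voice], [spread glottis], [constricted glottis], …) stay as in /ɲ/.
The resulting bundle matches /ŋ/ in the inventory; substituting it for /ɲ/ gives [okŋi].

[okŋi]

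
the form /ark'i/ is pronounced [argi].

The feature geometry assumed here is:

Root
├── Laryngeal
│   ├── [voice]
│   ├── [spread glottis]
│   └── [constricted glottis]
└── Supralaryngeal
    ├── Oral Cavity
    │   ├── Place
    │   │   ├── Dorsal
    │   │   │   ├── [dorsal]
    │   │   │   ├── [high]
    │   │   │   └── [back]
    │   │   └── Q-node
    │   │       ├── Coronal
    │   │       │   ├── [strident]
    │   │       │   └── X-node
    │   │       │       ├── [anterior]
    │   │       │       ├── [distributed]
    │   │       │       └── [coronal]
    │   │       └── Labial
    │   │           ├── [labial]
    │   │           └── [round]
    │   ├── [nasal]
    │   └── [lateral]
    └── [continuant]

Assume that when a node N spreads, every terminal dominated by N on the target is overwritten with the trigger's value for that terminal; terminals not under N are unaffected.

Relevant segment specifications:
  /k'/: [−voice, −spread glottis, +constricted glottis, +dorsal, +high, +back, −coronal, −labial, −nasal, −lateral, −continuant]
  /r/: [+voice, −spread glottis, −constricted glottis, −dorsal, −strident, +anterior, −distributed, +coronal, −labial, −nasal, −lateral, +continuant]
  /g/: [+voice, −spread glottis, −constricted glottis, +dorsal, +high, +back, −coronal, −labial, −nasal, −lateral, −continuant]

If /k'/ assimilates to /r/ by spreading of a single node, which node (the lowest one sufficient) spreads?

The alternation /k'/ → [g] changes [voice], [constricted glottis] and nothing else.
In this geometry the lowest node dominating all of them is Laryngeal: every daughter of Laryngeal dominates only a proper subset, so no lower node suffices.
Spreading Laryngeal from /r/ overwrites each of those terminals with /r/'s values, yielding exactly [g].
[dorsal], [continuant] — on which /r/ differs from /k'/ — are unchanged, so Root cannot have spread; the constituent is no larger than Laryngeal.

Laryngeal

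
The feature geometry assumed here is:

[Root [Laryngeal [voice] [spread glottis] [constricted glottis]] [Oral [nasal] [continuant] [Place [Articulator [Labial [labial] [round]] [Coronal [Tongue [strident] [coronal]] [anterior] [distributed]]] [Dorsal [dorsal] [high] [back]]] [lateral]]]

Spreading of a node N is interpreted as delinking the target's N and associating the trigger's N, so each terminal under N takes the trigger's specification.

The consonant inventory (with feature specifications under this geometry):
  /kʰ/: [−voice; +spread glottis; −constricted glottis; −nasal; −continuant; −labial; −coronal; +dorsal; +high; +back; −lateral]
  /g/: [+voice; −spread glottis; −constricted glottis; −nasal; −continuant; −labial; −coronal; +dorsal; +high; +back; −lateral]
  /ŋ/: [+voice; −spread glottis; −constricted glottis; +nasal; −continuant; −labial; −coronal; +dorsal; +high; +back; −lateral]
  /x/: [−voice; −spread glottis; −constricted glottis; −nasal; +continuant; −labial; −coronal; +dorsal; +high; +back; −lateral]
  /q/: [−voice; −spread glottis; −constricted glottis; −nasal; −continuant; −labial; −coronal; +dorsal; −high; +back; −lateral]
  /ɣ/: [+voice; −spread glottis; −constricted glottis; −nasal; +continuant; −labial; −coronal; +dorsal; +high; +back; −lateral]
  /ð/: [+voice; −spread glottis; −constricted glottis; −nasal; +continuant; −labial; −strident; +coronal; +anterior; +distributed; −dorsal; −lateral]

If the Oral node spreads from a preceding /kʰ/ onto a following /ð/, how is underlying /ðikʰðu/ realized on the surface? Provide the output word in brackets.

Terminals under Oral in this geometry: [nasal], [continuant], [labial], [round], [strident], [coronal], [anterior], [distributed], [dorsal], [high], [back], [lateral].
After delinking /ð/'s Oral and linking /kʰ/'s, the affected terminals become [−nasal], [−continuant], [−labial], [−coronal], [+dorsal], [+high], [+back], [−lateral]; [voice], [spread glottis], [constricted glottis] (outside Oral) are retained from /ð/.
This feature bundle is that of [g], so /ðikʰðu/ surfaces as [ðikʰgu].

[ðikʰgu]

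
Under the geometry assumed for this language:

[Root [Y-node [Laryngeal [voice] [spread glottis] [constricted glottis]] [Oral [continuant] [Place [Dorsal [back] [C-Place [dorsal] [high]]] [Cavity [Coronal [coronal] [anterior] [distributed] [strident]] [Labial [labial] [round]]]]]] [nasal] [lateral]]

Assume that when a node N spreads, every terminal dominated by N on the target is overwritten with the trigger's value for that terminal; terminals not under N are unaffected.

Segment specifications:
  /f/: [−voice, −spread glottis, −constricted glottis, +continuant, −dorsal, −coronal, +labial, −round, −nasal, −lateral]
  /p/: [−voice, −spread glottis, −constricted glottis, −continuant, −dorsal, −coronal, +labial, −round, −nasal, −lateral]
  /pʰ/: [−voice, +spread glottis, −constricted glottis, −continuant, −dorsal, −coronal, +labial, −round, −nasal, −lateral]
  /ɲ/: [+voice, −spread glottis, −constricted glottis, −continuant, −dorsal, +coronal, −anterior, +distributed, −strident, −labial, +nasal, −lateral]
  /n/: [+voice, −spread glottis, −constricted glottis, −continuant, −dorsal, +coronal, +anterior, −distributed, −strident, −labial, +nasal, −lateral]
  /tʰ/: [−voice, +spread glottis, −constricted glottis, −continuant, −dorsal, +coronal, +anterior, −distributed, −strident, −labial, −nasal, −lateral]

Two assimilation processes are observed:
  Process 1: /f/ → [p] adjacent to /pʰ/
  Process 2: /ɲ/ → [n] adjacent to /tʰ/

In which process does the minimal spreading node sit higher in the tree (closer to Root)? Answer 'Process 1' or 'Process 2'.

Process 1

In Process 1, [continuant] changes, so the minimal spreading node is [continuant] at depth 3.
Process 2 alters [anterior], [distributed]; the lowest common ancestor is Coronal (depth 5 from Root).
[continuant] (depth 3) sits above Coronal (depth 5), making Process 1 the one with the higher spreading node.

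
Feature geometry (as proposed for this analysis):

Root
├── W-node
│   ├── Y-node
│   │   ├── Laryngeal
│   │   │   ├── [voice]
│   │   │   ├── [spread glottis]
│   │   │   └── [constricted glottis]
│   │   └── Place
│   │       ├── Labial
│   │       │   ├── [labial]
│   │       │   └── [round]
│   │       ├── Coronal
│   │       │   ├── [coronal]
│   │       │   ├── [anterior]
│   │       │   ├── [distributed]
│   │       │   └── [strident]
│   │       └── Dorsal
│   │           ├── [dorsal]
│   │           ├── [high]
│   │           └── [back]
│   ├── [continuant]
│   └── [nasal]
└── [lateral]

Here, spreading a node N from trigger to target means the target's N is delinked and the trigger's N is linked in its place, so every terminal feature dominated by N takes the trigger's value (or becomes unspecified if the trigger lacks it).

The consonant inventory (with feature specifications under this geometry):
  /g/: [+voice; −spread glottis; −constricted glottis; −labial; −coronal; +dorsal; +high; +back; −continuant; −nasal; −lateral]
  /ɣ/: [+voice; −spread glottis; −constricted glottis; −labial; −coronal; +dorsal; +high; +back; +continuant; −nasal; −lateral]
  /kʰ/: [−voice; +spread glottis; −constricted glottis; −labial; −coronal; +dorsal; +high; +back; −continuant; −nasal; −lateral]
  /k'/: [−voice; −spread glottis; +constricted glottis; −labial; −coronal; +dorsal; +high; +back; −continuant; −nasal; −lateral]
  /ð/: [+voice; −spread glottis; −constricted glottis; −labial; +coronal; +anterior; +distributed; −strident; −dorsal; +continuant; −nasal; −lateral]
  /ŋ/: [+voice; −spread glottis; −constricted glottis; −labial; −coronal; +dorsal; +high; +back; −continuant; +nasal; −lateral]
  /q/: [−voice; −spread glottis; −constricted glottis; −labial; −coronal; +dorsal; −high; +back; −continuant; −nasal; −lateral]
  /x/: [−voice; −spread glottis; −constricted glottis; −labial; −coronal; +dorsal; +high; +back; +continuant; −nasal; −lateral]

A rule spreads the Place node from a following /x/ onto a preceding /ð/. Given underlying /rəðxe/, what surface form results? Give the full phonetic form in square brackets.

Terminals under Place in this geometry: [labial], [round], [coronal], [anterior], [distributed], [strident], [dorsal], [high], [back].
Spreading Place from /x/ onto /ð/ replaces those values with /x/'s: [−labial], [−coronal], [+dorsal], [+high], [+back]. Features outside Place ([voice], [spread glottis], [constricted glottis], …) stay as in /ð/.
The resulting bundle matches /ɣ/ in the inventory; substituting it for /ð/ gives [rəɣxe].

[rəɣxe]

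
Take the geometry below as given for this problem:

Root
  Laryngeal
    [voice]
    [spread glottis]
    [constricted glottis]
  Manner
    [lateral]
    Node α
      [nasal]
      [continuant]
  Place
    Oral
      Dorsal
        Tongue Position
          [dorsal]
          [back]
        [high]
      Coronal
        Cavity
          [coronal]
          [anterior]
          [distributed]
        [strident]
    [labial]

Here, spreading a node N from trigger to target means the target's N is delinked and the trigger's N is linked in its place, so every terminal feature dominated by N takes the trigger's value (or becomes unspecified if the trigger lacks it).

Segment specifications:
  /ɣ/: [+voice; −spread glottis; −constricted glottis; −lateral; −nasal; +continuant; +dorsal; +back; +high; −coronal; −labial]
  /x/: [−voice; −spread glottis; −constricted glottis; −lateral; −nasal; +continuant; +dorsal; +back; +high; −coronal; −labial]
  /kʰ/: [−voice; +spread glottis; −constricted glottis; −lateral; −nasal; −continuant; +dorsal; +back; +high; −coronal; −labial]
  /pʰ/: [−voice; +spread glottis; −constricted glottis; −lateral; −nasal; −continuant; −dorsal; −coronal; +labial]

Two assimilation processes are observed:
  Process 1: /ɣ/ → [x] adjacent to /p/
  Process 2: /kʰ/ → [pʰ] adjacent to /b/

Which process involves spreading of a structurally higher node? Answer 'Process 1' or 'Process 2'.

Process 2

In Process 1, [voice] changes, so the minimal spreading node is [voice] at depth 2.
Process 2 alters [labial], [dorsal], [high], [back]; the lowest common ancestor is Place (depth 1 from Root).
Place (depth 1) sits above [voice] (depth 2), making Process 2 the one with the higher spreading node.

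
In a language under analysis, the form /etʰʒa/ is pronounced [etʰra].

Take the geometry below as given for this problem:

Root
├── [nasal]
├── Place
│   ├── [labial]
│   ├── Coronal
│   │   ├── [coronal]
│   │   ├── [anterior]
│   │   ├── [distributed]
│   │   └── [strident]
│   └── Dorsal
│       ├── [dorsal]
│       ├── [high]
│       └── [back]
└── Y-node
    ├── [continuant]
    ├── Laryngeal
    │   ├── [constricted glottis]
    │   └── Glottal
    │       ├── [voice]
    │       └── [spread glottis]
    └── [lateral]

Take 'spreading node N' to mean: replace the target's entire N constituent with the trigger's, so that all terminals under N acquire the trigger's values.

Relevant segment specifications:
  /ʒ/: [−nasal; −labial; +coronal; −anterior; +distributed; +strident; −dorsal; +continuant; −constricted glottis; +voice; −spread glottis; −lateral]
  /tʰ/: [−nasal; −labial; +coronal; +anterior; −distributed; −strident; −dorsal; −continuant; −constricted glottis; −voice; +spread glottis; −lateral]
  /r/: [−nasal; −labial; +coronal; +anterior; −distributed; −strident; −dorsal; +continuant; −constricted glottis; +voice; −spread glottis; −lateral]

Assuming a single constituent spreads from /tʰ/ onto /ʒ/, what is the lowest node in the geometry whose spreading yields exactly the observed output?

Comparing /ʒ/ with its surface form [r], the features that change are [anterior], [distributed], [strident].
The smallest constituent containing every changed terminal is Coronal — each of its daughters lacks at least one of the affected features.
Delinking /ʒ/'s Coronal and associating /tʰ/'s Coronal gives precisely the feature bundle of [r].
Features on which the two segments disagree outside Coronal, such as [spread glottis], [continuant], are unchanged — nothing dominating them spread, and Coronal is the minimal sufficient constituent.

Coronal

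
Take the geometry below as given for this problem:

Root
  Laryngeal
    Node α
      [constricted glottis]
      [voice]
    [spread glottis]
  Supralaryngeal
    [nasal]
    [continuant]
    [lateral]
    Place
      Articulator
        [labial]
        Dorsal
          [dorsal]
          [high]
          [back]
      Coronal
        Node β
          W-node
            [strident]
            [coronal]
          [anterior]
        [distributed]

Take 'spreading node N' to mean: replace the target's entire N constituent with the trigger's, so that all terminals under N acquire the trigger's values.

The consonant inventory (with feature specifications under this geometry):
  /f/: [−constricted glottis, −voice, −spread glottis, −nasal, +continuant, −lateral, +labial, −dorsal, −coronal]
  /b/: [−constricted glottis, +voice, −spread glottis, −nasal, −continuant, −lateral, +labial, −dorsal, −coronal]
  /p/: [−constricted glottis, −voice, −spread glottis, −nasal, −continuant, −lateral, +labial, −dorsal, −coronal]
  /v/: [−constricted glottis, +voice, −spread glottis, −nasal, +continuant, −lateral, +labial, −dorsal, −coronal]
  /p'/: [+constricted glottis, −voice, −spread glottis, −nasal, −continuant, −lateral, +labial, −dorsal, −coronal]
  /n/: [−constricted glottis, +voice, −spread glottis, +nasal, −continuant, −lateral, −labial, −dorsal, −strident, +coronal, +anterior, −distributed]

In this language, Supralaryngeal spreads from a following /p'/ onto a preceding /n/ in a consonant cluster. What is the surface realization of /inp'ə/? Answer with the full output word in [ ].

The Supralaryngeal node dominates the terminals [nasal], [continuant], [lateral], [labial], [dorsal], [high], [back], [strident], [coronal], [anterior], [distributed].
The target acquires /p'/'s values for everything under Supralaryngeal — [−nasal], [−continuant], [−lateral], [+labial], [−dorsal], [−coronal] — while keeping its own [constricted glottis], [voice], [spread glottis].
The resulting bundle matches /b/ in the inventory; substituting it for /n/ gives [ibp'ə].

[ibp'ə]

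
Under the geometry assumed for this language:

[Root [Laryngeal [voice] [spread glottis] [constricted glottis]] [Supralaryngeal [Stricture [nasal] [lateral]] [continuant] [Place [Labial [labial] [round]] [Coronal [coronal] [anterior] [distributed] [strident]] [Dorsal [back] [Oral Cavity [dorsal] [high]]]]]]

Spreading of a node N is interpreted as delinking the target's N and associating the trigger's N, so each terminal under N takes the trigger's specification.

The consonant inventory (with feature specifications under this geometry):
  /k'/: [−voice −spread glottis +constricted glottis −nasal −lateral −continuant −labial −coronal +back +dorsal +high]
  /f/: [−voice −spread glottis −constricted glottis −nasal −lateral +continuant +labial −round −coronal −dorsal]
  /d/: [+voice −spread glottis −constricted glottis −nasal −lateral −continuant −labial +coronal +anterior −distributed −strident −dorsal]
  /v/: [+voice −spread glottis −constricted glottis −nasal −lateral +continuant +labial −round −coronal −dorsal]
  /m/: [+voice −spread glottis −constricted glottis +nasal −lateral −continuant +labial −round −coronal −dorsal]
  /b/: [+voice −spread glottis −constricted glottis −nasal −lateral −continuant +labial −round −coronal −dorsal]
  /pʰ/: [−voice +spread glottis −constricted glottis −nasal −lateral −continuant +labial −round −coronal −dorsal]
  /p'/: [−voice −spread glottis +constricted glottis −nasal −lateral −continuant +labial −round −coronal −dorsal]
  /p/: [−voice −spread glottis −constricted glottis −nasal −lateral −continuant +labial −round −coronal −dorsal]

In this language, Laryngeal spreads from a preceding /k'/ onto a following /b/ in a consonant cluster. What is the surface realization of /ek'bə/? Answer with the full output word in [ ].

Laryngeal immediately or transitively dominates [voice], [spread glottis], [constricted glottis].
The target acquires /k'/'s values for everything under Laryngeal — [−voice], [−spread glottis], [+constricted glottis] — while keeping its own [nasal], [lateral], [continuant], ….
This feature bundle is that of [p'], so /ek'bə/ surfaces as [ek'p'ə].

[ek'p'ə]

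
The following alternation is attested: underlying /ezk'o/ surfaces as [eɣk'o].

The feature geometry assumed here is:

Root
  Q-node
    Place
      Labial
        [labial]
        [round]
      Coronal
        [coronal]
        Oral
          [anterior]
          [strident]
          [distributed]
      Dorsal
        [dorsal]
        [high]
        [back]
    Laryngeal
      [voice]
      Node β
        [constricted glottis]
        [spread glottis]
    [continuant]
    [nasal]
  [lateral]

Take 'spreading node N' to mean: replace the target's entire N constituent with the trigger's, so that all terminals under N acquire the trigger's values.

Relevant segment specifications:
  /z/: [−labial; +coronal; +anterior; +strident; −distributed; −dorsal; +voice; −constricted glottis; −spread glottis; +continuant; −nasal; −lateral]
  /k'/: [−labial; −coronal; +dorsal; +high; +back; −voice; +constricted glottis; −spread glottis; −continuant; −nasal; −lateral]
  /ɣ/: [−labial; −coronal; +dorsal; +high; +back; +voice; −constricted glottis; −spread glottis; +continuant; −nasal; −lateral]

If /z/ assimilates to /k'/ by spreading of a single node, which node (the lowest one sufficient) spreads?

Place

/z/ and [ɣ] differ in [coronal], [anterior], [distributed], [strident], [dorsal], [high], [back]; every other specified feature is identical.
These terminals are all dominated by Place, and no proper subconstituent of Place covers them all; Place is their lowest common ancestor.
If Place spreads, every terminal under it takes /k'/'s value, producing [ɣ] as observed.
Since [constricted glottis], [continuant] are preserved even though /k'/ disagrees there, no node above Place spread.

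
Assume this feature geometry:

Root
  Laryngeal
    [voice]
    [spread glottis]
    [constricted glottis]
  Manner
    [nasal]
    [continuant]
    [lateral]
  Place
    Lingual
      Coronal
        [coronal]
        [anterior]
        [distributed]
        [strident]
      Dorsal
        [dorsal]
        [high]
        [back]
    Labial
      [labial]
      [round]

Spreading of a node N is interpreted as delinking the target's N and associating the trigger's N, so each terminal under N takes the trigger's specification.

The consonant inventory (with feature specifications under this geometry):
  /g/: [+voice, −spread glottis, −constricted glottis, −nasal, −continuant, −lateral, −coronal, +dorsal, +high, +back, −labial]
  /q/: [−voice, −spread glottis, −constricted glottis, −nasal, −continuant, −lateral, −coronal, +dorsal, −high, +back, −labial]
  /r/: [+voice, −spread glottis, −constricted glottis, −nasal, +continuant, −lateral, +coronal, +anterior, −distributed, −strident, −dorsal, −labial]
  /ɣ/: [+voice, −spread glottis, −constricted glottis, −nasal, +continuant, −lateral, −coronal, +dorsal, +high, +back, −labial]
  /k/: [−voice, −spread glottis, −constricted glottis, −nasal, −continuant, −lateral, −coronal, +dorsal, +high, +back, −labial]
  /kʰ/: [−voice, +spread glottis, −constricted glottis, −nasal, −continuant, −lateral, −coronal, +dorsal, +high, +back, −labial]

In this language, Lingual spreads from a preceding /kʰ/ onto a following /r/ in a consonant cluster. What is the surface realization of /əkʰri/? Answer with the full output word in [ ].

The Lingual node dominates the terminals [coronal], [anterior], [distributed], [strident], [dorsal], [high], [back].
The target acquires /kʰ/'s values for everything under Lingual — [−coronal], [+dorsal], [+high], [+back] — while keeping its own [voice], [spread glottis], [constricted glottis], ….
The resulting bundle matches /ɣ/ in the inventory; substituting it for /r/ gives [əkʰɣi].

[əkʰɣi]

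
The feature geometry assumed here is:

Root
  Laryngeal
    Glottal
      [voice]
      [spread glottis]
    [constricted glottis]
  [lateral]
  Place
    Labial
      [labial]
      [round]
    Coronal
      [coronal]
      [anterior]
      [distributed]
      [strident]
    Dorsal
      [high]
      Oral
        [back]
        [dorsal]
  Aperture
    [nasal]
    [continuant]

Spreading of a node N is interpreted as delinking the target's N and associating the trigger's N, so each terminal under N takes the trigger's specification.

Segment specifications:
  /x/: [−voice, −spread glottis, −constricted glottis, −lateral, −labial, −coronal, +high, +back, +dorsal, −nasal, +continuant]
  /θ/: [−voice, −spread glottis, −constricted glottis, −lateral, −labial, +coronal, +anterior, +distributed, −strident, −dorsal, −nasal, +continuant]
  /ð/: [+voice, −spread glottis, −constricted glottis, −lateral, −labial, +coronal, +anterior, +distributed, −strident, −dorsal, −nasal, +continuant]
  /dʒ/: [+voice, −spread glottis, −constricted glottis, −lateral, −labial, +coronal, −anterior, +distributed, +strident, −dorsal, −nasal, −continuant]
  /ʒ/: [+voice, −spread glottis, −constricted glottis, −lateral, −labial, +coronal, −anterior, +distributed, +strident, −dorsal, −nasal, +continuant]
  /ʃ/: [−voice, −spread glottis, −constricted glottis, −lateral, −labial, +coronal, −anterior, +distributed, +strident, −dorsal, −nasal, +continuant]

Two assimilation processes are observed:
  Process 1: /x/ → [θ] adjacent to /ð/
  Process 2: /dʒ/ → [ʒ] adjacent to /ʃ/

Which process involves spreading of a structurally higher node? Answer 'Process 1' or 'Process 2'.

Process 1

Process 1 alters [coronal], [anterior], [distributed], [strident], [dorsal], [high], [back]; the lowest common ancestor is Place (depth 1 from Root).
In Process 2, [continuant] changes, so the minimal spreading node is [continuant] at depth 2.
Depth 1 < depth 2; Process 1 involves the structurally higher constituent Place.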